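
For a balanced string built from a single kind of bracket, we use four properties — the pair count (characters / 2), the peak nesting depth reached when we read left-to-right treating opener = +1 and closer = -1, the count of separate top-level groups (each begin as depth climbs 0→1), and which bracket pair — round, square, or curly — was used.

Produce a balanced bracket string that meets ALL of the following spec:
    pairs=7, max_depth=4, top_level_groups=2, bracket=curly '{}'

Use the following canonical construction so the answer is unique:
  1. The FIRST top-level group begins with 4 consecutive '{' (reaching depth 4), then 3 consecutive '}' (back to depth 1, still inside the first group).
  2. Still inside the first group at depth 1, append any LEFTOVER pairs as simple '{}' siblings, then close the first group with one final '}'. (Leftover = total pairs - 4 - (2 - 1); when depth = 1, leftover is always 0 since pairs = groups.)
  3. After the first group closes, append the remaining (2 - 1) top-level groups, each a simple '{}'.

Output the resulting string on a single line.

Spec: pairs=7 depth=4 groups=2
Leftover pairs = 7 - 4 - (2-1) = 2
First group: deep chain of depth 4 + 2 sibling pairs
Remaining 1 groups: simple '{}' each

Answer: {{{{}}}{}{}}{}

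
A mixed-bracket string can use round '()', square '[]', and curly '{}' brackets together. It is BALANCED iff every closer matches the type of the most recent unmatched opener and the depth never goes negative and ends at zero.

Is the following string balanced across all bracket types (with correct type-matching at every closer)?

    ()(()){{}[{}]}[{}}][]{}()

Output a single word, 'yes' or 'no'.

Answer: no

Derivation:
pos 0: push '('; stack = (
pos 1: ')' matches '('; pop; stack = (empty)
pos 2: push '('; stack = (
pos 3: push '('; stack = ((
pos 4: ')' matches '('; pop; stack = (
pos 5: ')' matches '('; pop; stack = (empty)
pos 6: push '{'; stack = {
pos 7: push '{'; stack = {{
pos 8: '}' matches '{'; pop; stack = {
pos 9: push '['; stack = {[
pos 10: push '{'; stack = {[{
pos 11: '}' matches '{'; pop; stack = {[
pos 12: ']' matches '['; pop; stack = {
pos 13: '}' matches '{'; pop; stack = (empty)
pos 14: push '['; stack = [
pos 15: push '{'; stack = [{
pos 16: '}' matches '{'; pop; stack = [
pos 17: saw closer '}' but top of stack is '[' (expected ']') → INVALID
Verdict: type mismatch at position 17: '}' closes '[' → no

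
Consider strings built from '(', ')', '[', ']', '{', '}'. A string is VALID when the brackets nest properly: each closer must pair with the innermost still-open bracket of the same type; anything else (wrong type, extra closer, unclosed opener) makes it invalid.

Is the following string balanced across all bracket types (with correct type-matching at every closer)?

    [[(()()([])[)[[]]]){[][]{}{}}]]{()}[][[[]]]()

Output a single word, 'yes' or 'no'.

pos 0: push '['; stack = [
pos 1: push '['; stack = [[
pos 2: push '('; stack = [[(
pos 3: push '('; stack = [[((
pos 4: ')' matches '('; pop; stack = [[(
pos 5: push '('; stack = [[((
pos 6: ')' matches '('; pop; stack = [[(
pos 7: push '('; stack = [[((
pos 8: push '['; stack = [[(([
pos 9: ']' matches '['; pop; stack = [[((
pos 10: ')' matches '('; pop; stack = [[(
pos 11: push '['; stack = [[([
pos 12: saw closer ')' but top of stack is '[' (expected ']') → INVALID
Verdict: type mismatch at position 12: ')' closes '[' → no

Answer: no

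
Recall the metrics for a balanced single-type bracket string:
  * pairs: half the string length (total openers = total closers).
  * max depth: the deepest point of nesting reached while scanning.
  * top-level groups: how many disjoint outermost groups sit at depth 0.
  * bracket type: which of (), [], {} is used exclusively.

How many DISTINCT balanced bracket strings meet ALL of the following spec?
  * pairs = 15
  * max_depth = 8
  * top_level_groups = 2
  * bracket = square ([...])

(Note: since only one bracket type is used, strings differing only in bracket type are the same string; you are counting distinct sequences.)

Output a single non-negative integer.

Answer: 207090

Derivation:
Spec: pairs=15 depth=8 groups=2
Count(depth <= 8) = 2577330
Count(depth <= 7) = 2370240
Count(depth == 8) = 2577330 - 2370240 = 207090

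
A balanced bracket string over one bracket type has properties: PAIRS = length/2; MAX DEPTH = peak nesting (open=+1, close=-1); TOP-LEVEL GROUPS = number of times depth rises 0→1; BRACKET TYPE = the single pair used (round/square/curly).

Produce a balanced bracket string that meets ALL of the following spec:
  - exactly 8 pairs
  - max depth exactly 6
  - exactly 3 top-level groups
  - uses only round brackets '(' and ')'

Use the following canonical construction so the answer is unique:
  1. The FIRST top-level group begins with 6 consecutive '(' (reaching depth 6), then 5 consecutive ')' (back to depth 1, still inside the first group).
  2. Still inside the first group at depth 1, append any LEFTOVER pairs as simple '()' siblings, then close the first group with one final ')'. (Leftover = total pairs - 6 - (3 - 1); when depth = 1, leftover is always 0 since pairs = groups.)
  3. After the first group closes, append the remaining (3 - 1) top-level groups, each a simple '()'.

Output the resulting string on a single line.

Spec: pairs=8 depth=6 groups=3
Leftover pairs = 8 - 6 - (3-1) = 0
First group: deep chain of depth 6 + 0 sibling pairs
Remaining 2 groups: simple '()' each

Answer: (((((())))))()()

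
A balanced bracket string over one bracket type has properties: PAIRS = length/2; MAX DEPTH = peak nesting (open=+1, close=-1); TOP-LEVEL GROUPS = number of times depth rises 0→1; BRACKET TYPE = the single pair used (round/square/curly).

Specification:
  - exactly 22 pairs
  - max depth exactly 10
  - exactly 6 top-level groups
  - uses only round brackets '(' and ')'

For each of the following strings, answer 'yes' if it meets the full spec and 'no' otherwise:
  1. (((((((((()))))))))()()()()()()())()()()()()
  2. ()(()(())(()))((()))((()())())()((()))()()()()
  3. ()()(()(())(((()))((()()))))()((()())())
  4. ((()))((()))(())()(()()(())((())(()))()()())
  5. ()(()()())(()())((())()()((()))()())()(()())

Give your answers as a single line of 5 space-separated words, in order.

String 1 '(((((((((()))))))))()()()()()()())()()()()()': depth seq [1 2 3 4 5 6 7 8 9 10 9 8 7 6 5 4 3 2 1 2 1 2 1 2 1 2 1 2 1 2 1 2 1 0 1 0 1 0 1 0 1 0 1 0]
  -> pairs=22 depth=10 groups=6 -> yes
String 2 '()(()(())(()))((()))((()())())()((()))()()()()': depth seq [1 0 1 2 1 2 3 2 1 2 3 2 1 0 1 2 3 2 1 0 1 2 3 2 3 2 1 2 1 0 1 0 1 2 3 2 1 0 1 0 1 0 1 0 1 0]
  -> pairs=23 depth=3 groups=10 -> no
String 3 '()()(()(())(((()))((()()))))()((()())())': depth seq [1 0 1 0 1 2 1 2 3 2 1 2 3 4 5 4 3 2 3 4 5 4 5 4 3 2 1 0 1 0 1 2 3 2 3 2 1 2 1 0]
  -> pairs=20 depth=5 groups=5 -> no
String 4 '((()))((()))(())()(()()(())((())(()))()()())': depth seq [1 2 3 2 1 0 1 2 3 2 1 0 1 2 1 0 1 0 1 2 1 2 1 2 3 2 1 2 3 4 3 2 3 4 3 2 1 2 1 2 1 2 1 0]
  -> pairs=22 depth=4 groups=5 -> no
String 5 '()(()()())(()())((())()()((()))()())()(()())': depth seq [1 0 1 2 1 2 1 2 1 0 1 2 1 2 1 0 1 2 3 2 1 2 1 2 1 2 3 4 3 2 1 2 1 2 1 0 1 0 1 2 1 2 1 0]
  -> pairs=22 depth=4 groups=6 -> no

Answer: yes no no no no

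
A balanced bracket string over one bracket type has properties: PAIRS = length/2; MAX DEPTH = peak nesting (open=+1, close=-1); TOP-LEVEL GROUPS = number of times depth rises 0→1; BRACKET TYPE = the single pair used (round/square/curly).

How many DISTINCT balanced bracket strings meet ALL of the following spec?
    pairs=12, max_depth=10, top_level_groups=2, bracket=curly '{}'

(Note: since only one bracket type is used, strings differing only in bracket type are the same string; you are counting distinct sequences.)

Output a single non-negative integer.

Answer: 36

Derivation:
Spec: pairs=12 depth=10 groups=2
Count(depth <= 10) = 58784
Count(depth <= 9) = 58748
Count(depth == 10) = 58784 - 58748 = 36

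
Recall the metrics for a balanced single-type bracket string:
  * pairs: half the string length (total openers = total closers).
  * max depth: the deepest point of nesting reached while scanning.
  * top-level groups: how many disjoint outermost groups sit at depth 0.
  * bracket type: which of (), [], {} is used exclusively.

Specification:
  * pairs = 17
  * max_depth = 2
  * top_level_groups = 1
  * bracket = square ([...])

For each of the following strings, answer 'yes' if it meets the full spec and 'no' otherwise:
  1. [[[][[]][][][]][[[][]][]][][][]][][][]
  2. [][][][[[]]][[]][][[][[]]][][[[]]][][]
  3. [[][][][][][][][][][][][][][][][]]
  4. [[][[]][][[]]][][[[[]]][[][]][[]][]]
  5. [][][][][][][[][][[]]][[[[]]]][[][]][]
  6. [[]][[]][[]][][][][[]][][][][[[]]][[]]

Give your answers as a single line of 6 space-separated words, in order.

String 1 '[[[][[]][][][]][[[][]][]][][][]][][][]': depth seq [1 2 3 2 3 4 3 2 3 2 3 2 3 2 1 2 3 4 3 4 3 2 3 2 1 2 1 2 1 2 1 0 1 0 1 0 1 0]
  -> pairs=19 depth=4 groups=4 -> no
String 2 '[][][][[[]]][[]][][[][[]]][][[[]]][][]': depth seq [1 0 1 0 1 0 1 2 3 2 1 0 1 2 1 0 1 0 1 2 1 2 3 2 1 0 1 0 1 2 3 2 1 0 1 0 1 0]
  -> pairs=19 depth=3 groups=11 -> no
String 3 '[[][][][][][][][][][][][][][][][]]': depth seq [1 2 1 2 1 2 1 2 1 2 1 2 1 2 1 2 1 2 1 2 1 2 1 2 1 2 1 2 1 2 1 2 1 0]
  -> pairs=17 depth=2 groups=1 -> yes
String 4 '[[][[]][][[]]][][[[[]]][[][]][[]][]]': depth seq [1 2 1 2 3 2 1 2 1 2 3 2 1 0 1 0 1 2 3 4 3 2 1 2 3 2 3 2 1 2 3 2 1 2 1 0]
  -> pairs=18 depth=4 groups=3 -> no
String 5 '[][][][][][][[][][[]]][[[[]]]][[][]][]': depth seq [1 0 1 0 1 0 1 0 1 0 1 0 1 2 1 2 1 2 3 2 1 0 1 2 3 4 3 2 1 0 1 2 1 2 1 0 1 0]
  -> pairs=19 depth=4 groups=10 -> no
String 6 '[[]][[]][[]][][][][[]][][][][[[]]][[]]': depth seq [1 2 1 0 1 2 1 0 1 2 1 0 1 0 1 0 1 0 1 2 1 0 1 0 1 0 1 0 1 2 3 2 1 0 1 2 1 0]
  -> pairs=19 depth=3 groups=12 -> no

Answer: no no yes no no no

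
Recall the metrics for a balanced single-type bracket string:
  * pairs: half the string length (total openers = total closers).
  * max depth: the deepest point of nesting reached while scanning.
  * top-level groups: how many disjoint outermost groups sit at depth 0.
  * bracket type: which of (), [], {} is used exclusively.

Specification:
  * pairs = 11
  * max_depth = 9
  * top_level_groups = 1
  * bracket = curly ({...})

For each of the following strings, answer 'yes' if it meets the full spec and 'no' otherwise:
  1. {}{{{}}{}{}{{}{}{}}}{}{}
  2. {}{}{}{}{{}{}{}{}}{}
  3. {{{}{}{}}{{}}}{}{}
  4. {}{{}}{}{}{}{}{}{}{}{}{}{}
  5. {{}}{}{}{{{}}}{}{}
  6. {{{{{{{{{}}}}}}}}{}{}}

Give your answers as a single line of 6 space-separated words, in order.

Answer: no no no no no yes

Derivation:
String 1 '{}{{{}}{}{}{{}{}{}}}{}{}': depth seq [1 0 1 2 3 2 1 2 1 2 1 2 3 2 3 2 3 2 1 0 1 0 1 0]
  -> pairs=12 depth=3 groups=4 -> no
String 2 '{}{}{}{}{{}{}{}{}}{}': depth seq [1 0 1 0 1 0 1 0 1 2 1 2 1 2 1 2 1 0 1 0]
  -> pairs=10 depth=2 groups=6 -> no
String 3 '{{{}{}{}}{{}}}{}{}': depth seq [1 2 3 2 3 2 3 2 1 2 3 2 1 0 1 0 1 0]
  -> pairs=9 depth=3 groups=3 -> no
String 4 '{}{{}}{}{}{}{}{}{}{}{}{}{}': depth seq [1 0 1 2 1 0 1 0 1 0 1 0 1 0 1 0 1 0 1 0 1 0 1 0 1 0]
  -> pairs=13 depth=2 groups=12 -> no
String 5 '{{}}{}{}{{{}}}{}{}': depth seq [1 2 1 0 1 0 1 0 1 2 3 2 1 0 1 0 1 0]
  -> pairs=9 depth=3 groups=6 -> no
String 6 '{{{{{{{{{}}}}}}}}{}{}}': depth seq [1 2 3 4 5 6 7 8 9 8 7 6 5 4 3 2 1 2 1 2 1 0]
  -> pairs=11 depth=9 groups=1 -> yes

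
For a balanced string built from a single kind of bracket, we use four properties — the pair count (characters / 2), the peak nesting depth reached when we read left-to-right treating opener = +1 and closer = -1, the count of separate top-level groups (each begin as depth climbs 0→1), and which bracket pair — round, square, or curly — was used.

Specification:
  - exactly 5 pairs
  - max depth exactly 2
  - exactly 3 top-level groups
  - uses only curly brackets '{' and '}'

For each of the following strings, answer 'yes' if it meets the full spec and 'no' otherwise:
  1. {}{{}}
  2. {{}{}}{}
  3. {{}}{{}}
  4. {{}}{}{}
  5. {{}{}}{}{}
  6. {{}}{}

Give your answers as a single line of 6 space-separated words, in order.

String 1 '{}{{}}': depth seq [1 0 1 2 1 0]
  -> pairs=3 depth=2 groups=2 -> no
String 2 '{{}{}}{}': depth seq [1 2 1 2 1 0 1 0]
  -> pairs=4 depth=2 groups=2 -> no
String 3 '{{}}{{}}': depth seq [1 2 1 0 1 2 1 0]
  -> pairs=4 depth=2 groups=2 -> no
String 4 '{{}}{}{}': depth seq [1 2 1 0 1 0 1 0]
  -> pairs=4 depth=2 groups=3 -> no
String 5 '{{}{}}{}{}': depth seq [1 2 1 2 1 0 1 0 1 0]
  -> pairs=5 depth=2 groups=3 -> yes
String 6 '{{}}{}': depth seq [1 2 1 0 1 0]
  -> pairs=3 depth=2 groups=2 -> no

Answer: no no no no yes no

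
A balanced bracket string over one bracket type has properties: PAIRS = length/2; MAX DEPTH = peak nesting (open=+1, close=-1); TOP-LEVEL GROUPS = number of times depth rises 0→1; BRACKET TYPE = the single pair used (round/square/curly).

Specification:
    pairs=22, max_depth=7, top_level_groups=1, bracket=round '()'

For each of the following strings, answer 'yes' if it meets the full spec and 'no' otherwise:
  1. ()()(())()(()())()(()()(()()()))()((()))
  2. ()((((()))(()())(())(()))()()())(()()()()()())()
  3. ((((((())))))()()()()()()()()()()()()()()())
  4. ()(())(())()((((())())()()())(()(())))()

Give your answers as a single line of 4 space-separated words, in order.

String 1 '()()(())()(()())()(()()(()()()))()((()))': depth seq [1 0 1 0 1 2 1 0 1 0 1 2 1 2 1 0 1 0 1 2 1 2 1 2 3 2 3 2 3 2 1 0 1 0 1 2 3 2 1 0]
  -> pairs=20 depth=3 groups=9 -> no
String 2 '()((((()))(()())(())(()))()()())(()()()()()())()': depth seq [1 0 1 2 3 4 5 4 3 2 3 4 3 4 3 2 3 4 3 2 3 4 3 2 1 2 1 2 1 2 1 0 1 2 1 2 1 2 1 2 1 2 1 2 1 0 1 0]
  -> pairs=24 depth=5 groups=4 -> no
String 3 '((((((())))))()()()()()()()()()()()()()()())': depth seq [1 2 3 4 5 6 7 6 5 4 3 2 1 2 1 2 1 2 1 2 1 2 1 2 1 2 1 2 1 2 1 2 1 2 1 2 1 2 1 2 1 2 1 0]
  -> pairs=22 depth=7 groups=1 -> yes
String 4 '()(())(())()((((())())()()())(()(())))()': depth seq [1 0 1 2 1 0 1 2 1 0 1 0 1 2 3 4 5 4 3 4 3 2 3 2 3 2 3 2 1 2 3 2 3 4 3 2 1 0 1 0]
  -> pairs=20 depth=5 groups=6 -> no

Answer: no no yes no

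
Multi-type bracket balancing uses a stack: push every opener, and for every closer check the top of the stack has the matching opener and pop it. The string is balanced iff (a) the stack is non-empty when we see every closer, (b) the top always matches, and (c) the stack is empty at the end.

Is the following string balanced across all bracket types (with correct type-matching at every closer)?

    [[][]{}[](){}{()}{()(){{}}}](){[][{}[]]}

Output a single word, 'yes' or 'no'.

pos 0: push '['; stack = [
pos 1: push '['; stack = [[
pos 2: ']' matches '['; pop; stack = [
pos 3: push '['; stack = [[
pos 4: ']' matches '['; pop; stack = [
pos 5: push '{'; stack = [{
pos 6: '}' matches '{'; pop; stack = [
pos 7: push '['; stack = [[
pos 8: ']' matches '['; pop; stack = [
pos 9: push '('; stack = [(
pos 10: ')' matches '('; pop; stack = [
pos 11: push '{'; stack = [{
pos 12: '}' matches '{'; pop; stack = [
pos 13: push '{'; stack = [{
pos 14: push '('; stack = [{(
pos 15: ')' matches '('; pop; stack = [{
pos 16: '}' matches '{'; pop; stack = [
pos 17: push '{'; stack = [{
pos 18: push '('; stack = [{(
pos 19: ')' matches '('; pop; stack = [{
pos 20: push '('; stack = [{(
pos 21: ')' matches '('; pop; stack = [{
pos 22: push '{'; stack = [{{
pos 23: push '{'; stack = [{{{
pos 24: '}' matches '{'; pop; stack = [{{
pos 25: '}' matches '{'; pop; stack = [{
pos 26: '}' matches '{'; pop; stack = [
pos 27: ']' matches '['; pop; stack = (empty)
pos 28: push '('; stack = (
pos 29: ')' matches '('; pop; stack = (empty)
pos 30: push '{'; stack = {
pos 31: push '['; stack = {[
pos 32: ']' matches '['; pop; stack = {
pos 33: push '['; stack = {[
pos 34: push '{'; stack = {[{
pos 35: '}' matches '{'; pop; stack = {[
pos 36: push '['; stack = {[[
pos 37: ']' matches '['; pop; stack = {[
pos 38: ']' matches '['; pop; stack = {
pos 39: '}' matches '{'; pop; stack = (empty)
end: stack empty → VALID
Verdict: properly nested → yes

Answer: yes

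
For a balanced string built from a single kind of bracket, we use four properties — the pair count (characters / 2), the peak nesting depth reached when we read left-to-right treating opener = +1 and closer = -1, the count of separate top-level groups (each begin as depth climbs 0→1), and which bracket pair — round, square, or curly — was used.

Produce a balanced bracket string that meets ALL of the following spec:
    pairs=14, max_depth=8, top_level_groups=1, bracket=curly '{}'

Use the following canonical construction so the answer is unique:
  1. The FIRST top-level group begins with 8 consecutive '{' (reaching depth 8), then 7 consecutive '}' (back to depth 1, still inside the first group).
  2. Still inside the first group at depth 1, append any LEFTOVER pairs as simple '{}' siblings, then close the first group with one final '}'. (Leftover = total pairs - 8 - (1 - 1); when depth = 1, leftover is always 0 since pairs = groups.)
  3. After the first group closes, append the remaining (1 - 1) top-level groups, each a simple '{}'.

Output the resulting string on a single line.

Answer: {{{{{{{{}}}}}}}{}{}{}{}{}{}}

Derivation:
Spec: pairs=14 depth=8 groups=1
Leftover pairs = 14 - 8 - (1-1) = 6
First group: deep chain of depth 8 + 6 sibling pairs
Remaining 0 groups: simple '{}' each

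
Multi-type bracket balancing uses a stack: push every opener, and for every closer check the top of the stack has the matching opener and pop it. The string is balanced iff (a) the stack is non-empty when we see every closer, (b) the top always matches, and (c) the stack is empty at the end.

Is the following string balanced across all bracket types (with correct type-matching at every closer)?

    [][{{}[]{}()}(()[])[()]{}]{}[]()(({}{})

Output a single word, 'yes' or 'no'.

pos 0: push '['; stack = [
pos 1: ']' matches '['; pop; stack = (empty)
pos 2: push '['; stack = [
pos 3: push '{'; stack = [{
pos 4: push '{'; stack = [{{
pos 5: '}' matches '{'; pop; stack = [{
pos 6: push '['; stack = [{[
pos 7: ']' matches '['; pop; stack = [{
pos 8: push '{'; stack = [{{
pos 9: '}' matches '{'; pop; stack = [{
pos 10: push '('; stack = [{(
pos 11: ')' matches '('; pop; stack = [{
pos 12: '}' matches '{'; pop; stack = [
pos 13: push '('; stack = [(
pos 14: push '('; stack = [((
pos 15: ')' matches '('; pop; stack = [(
pos 16: push '['; stack = [([
pos 17: ']' matches '['; pop; stack = [(
pos 18: ')' matches '('; pop; stack = [
pos 19: push '['; stack = [[
pos 20: push '('; stack = [[(
pos 21: ')' matches '('; pop; stack = [[
pos 22: ']' matches '['; pop; stack = [
pos 23: push '{'; stack = [{
pos 24: '}' matches '{'; pop; stack = [
pos 25: ']' matches '['; pop; stack = (empty)
pos 26: push '{'; stack = {
pos 27: '}' matches '{'; pop; stack = (empty)
pos 28: push '['; stack = [
pos 29: ']' matches '['; pop; stack = (empty)
pos 30: push '('; stack = (
pos 31: ')' matches '('; pop; stack = (empty)
pos 32: push '('; stack = (
pos 33: push '('; stack = ((
pos 34: push '{'; stack = (({
pos 35: '}' matches '{'; pop; stack = ((
pos 36: push '{'; stack = (({
pos 37: '}' matches '{'; pop; stack = ((
pos 38: ')' matches '('; pop; stack = (
end: stack still non-empty (() → INVALID
Verdict: unclosed openers at end: ( → no

Answer: no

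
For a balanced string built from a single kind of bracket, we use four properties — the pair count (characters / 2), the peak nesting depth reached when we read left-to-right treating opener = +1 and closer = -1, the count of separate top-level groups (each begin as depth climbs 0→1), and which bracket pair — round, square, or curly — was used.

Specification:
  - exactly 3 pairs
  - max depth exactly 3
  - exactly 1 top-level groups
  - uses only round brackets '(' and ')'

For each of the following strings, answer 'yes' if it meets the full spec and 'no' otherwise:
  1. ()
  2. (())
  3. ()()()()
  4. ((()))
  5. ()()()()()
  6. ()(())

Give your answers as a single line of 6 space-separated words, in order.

String 1 '()': depth seq [1 0]
  -> pairs=1 depth=1 groups=1 -> no
String 2 '(())': depth seq [1 2 1 0]
  -> pairs=2 depth=2 groups=1 -> no
String 3 '()()()()': depth seq [1 0 1 0 1 0 1 0]
  -> pairs=4 depth=1 groups=4 -> no
String 4 '((()))': depth seq [1 2 3 2 1 0]
  -> pairs=3 depth=3 groups=1 -> yes
String 5 '()()()()()': depth seq [1 0 1 0 1 0 1 0 1 0]
  -> pairs=5 depth=1 groups=5 -> no
String 6 '()(())': depth seq [1 0 1 2 1 0]
  -> pairs=3 depth=2 groups=2 -> no

Answer: no no no yes no no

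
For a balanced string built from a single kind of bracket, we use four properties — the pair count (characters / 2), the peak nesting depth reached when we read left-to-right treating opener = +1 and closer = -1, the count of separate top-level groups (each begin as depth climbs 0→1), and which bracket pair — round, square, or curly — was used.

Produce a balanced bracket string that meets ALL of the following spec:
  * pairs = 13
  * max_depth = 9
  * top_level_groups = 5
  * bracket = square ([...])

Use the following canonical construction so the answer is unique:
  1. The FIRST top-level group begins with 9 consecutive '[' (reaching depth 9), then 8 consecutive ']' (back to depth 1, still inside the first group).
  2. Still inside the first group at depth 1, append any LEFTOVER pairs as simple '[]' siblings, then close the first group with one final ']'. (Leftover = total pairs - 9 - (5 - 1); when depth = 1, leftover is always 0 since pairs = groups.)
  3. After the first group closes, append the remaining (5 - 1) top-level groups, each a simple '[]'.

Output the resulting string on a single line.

Spec: pairs=13 depth=9 groups=5
Leftover pairs = 13 - 9 - (5-1) = 0
First group: deep chain of depth 9 + 0 sibling pairs
Remaining 4 groups: simple '[]' each

Answer: [[[[[[[[[]]]]]]]]][][][][]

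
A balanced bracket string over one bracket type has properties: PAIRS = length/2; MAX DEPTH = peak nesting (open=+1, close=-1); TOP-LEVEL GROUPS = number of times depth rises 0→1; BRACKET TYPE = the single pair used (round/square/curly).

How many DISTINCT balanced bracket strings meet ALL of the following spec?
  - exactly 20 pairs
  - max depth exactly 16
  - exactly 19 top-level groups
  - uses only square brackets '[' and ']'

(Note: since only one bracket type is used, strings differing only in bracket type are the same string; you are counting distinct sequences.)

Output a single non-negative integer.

Answer: 0

Derivation:
Spec: pairs=20 depth=16 groups=19
Count(depth <= 16) = 19
Count(depth <= 15) = 19
Count(depth == 16) = 19 - 19 = 0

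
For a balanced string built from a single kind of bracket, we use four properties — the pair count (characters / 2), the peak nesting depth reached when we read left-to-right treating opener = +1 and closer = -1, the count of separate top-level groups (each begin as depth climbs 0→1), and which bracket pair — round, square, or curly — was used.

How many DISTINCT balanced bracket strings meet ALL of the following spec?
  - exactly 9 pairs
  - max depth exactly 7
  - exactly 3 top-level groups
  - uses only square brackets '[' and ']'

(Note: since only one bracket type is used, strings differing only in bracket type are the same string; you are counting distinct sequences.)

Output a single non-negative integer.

Answer: 3

Derivation:
Spec: pairs=9 depth=7 groups=3
Count(depth <= 7) = 1001
Count(depth <= 6) = 998
Count(depth == 7) = 1001 - 998 = 3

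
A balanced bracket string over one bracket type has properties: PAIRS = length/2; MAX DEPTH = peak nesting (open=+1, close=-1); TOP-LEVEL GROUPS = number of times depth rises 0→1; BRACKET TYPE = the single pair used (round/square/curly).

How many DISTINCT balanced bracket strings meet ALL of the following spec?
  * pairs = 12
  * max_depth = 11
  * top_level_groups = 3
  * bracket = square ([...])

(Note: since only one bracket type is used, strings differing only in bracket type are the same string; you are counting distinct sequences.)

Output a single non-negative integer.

Spec: pairs=12 depth=11 groups=3
Count(depth <= 11) = 41990
Count(depth <= 10) = 41990
Count(depth == 11) = 41990 - 41990 = 0

Answer: 0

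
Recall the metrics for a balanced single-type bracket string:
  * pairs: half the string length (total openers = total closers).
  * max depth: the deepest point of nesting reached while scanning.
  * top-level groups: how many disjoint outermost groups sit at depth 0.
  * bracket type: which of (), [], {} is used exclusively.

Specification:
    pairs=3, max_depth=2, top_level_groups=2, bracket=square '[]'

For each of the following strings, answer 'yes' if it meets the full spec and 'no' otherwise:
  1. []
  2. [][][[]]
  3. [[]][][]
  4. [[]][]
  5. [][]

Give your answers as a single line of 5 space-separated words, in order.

Answer: no no no yes no

Derivation:
String 1 '[]': depth seq [1 0]
  -> pairs=1 depth=1 groups=1 -> no
String 2 '[][][[]]': depth seq [1 0 1 0 1 2 1 0]
  -> pairs=4 depth=2 groups=3 -> no
String 3 '[[]][][]': depth seq [1 2 1 0 1 0 1 0]
  -> pairs=4 depth=2 groups=3 -> no
String 4 '[[]][]': depth seq [1 2 1 0 1 0]
  -> pairs=3 depth=2 groups=2 -> yes
String 5 '[][]': depth seq [1 0 1 0]
  -> pairs=2 depth=1 groups=2 -> no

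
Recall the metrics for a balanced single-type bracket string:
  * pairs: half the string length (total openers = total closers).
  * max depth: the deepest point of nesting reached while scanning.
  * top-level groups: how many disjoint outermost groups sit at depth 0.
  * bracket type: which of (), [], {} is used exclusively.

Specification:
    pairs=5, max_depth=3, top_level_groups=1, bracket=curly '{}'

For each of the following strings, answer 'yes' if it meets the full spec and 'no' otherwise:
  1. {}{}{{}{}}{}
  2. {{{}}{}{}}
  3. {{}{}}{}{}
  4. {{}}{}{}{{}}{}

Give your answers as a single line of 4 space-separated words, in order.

String 1 '{}{}{{}{}}{}': depth seq [1 0 1 0 1 2 1 2 1 0 1 0]
  -> pairs=6 depth=2 groups=4 -> no
String 2 '{{{}}{}{}}': depth seq [1 2 3 2 1 2 1 2 1 0]
  -> pairs=5 depth=3 groups=1 -> yes
String 3 '{{}{}}{}{}': depth seq [1 2 1 2 1 0 1 0 1 0]
  -> pairs=5 depth=2 groups=3 -> no
String 4 '{{}}{}{}{{}}{}': depth seq [1 2 1 0 1 0 1 0 1 2 1 0 1 0]
  -> pairs=7 depth=2 groups=5 -> no

Answer: no yes no no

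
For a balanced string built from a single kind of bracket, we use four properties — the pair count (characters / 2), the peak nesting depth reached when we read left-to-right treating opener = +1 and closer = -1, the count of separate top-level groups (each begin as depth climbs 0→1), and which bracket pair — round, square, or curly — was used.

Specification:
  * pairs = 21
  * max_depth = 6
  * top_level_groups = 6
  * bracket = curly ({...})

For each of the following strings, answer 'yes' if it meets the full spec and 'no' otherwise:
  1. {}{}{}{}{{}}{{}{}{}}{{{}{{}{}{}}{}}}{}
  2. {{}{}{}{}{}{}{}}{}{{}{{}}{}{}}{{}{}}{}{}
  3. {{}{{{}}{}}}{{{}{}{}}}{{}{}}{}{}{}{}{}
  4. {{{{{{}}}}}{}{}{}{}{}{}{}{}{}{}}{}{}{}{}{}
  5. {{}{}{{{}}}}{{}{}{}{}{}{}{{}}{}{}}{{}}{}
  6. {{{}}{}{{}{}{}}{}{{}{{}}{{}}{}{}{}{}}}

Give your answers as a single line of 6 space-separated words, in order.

String 1 '{}{}{}{}{{}}{{}{}{}}{{{}{{}{}{}}{}}}{}': depth seq [1 0 1 0 1 0 1 0 1 2 1 0 1 2 1 2 1 2 1 0 1 2 3 2 3 4 3 4 3 4 3 2 3 2 1 0 1 0]
  -> pairs=19 depth=4 groups=8 -> no
String 2 '{{}{}{}{}{}{}{}}{}{{}{{}}{}{}}{{}{}}{}{}': depth seq [1 2 1 2 1 2 1 2 1 2 1 2 1 2 1 0 1 0 1 2 1 2 3 2 1 2 1 2 1 0 1 2 1 2 1 0 1 0 1 0]
  -> pairs=20 depth=3 groups=6 -> no
String 3 '{{}{{{}}{}}}{{{}{}{}}}{{}{}}{}{}{}{}{}': depth seq [1 2 1 2 3 4 3 2 3 2 1 0 1 2 3 2 3 2 3 2 1 0 1 2 1 2 1 0 1 0 1 0 1 0 1 0 1 0]
  -> pairs=19 depth=4 groups=8 -> no
String 4 '{{{{{{}}}}}{}{}{}{}{}{}{}{}{}{}}{}{}{}{}{}': depth seq [1 2 3 4 5 6 5 4 3 2 1 2 1 2 1 2 1 2 1 2 1 2 1 2 1 2 1 2 1 2 1 0 1 0 1 0 1 0 1 0 1 0]
  -> pairs=21 depth=6 groups=6 -> yes
String 5 '{{}{}{{{}}}}{{}{}{}{}{}{}{{}}{}{}}{{}}{}': depth seq [1 2 1 2 1 2 3 4 3 2 1 0 1 2 1 2 1 2 1 2 1 2 1 2 1 2 3 2 1 2 1 2 1 0 1 2 1 0 1 0]
  -> pairs=20 depth=4 groups=4 -> no
String 6 '{{{}}{}{{}{}{}}{}{{}{{}}{{}}{}{}{}{}}}': depth seq [1 2 3 2 1 2 1 2 3 2 3 2 3 2 1 2 1 2 3 2 3 4 3 2 3 4 3 2 3 2 3 2 3 2 3 2 1 0]
  -> pairs=19 depth=4 groups=1 -> no

Answer: no no no yes no no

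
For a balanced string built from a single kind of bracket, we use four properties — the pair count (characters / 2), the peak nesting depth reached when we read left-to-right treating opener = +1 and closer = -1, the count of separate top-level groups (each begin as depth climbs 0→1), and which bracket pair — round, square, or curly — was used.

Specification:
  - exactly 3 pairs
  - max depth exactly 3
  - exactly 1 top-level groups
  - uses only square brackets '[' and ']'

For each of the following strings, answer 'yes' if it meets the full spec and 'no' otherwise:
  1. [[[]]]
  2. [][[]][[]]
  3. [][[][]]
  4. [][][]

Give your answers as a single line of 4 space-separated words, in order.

Answer: yes no no no

Derivation:
String 1 '[[[]]]': depth seq [1 2 3 2 1 0]
  -> pairs=3 depth=3 groups=1 -> yes
String 2 '[][[]][[]]': depth seq [1 0 1 2 1 0 1 2 1 0]
  -> pairs=5 depth=2 groups=3 -> no
String 3 '[][[][]]': depth seq [1 0 1 2 1 2 1 0]
  -> pairs=4 depth=2 groups=2 -> no
String 4 '[][][]': depth seq [1 0 1 0 1 0]
  -> pairs=3 depth=1 groups=3 -> no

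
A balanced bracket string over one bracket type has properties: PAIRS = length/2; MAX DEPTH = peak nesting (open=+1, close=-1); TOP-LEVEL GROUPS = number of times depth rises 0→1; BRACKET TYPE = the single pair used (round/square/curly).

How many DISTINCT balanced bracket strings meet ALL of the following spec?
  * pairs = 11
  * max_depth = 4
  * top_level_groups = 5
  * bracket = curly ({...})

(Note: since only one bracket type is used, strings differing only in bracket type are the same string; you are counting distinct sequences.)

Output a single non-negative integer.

Spec: pairs=11 depth=4 groups=5
Count(depth <= 4) = 3195
Count(depth <= 3) = 1970
Count(depth == 4) = 3195 - 1970 = 1225

Answer: 1225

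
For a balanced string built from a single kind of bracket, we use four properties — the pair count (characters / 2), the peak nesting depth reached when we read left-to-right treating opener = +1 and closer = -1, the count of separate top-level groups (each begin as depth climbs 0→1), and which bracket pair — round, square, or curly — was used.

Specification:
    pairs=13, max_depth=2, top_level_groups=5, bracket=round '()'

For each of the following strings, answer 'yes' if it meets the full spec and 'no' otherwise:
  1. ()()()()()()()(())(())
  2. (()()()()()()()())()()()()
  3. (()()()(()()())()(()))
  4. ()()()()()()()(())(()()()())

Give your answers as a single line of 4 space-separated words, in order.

Answer: no yes no no

Derivation:
String 1 '()()()()()()()(())(())': depth seq [1 0 1 0 1 0 1 0 1 0 1 0 1 0 1 2 1 0 1 2 1 0]
  -> pairs=11 depth=2 groups=9 -> no
String 2 '(()()()()()()()())()()()()': depth seq [1 2 1 2 1 2 1 2 1 2 1 2 1 2 1 2 1 0 1 0 1 0 1 0 1 0]
  -> pairs=13 depth=2 groups=5 -> yes
String 3 '(()()()(()()())()(()))': depth seq [1 2 1 2 1 2 1 2 3 2 3 2 3 2 1 2 1 2 3 2 1 0]
  -> pairs=11 depth=3 groups=1 -> no
String 4 '()()()()()()()(())(()()()())': depth seq [1 0 1 0 1 0 1 0 1 0 1 0 1 0 1 2 1 0 1 2 1 2 1 2 1 2 1 0]
  -> pairs=14 depth=2 groups=9 -> no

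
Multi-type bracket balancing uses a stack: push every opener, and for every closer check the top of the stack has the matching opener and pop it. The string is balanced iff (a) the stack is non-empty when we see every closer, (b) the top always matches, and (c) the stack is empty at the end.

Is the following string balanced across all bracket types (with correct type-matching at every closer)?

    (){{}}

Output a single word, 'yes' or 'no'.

Answer: yes

Derivation:
pos 0: push '('; stack = (
pos 1: ')' matches '('; pop; stack = (empty)
pos 2: push '{'; stack = {
pos 3: push '{'; stack = {{
pos 4: '}' matches '{'; pop; stack = {
pos 5: '}' matches '{'; pop; stack = (empty)
end: stack empty → VALID
Verdict: properly nested → yes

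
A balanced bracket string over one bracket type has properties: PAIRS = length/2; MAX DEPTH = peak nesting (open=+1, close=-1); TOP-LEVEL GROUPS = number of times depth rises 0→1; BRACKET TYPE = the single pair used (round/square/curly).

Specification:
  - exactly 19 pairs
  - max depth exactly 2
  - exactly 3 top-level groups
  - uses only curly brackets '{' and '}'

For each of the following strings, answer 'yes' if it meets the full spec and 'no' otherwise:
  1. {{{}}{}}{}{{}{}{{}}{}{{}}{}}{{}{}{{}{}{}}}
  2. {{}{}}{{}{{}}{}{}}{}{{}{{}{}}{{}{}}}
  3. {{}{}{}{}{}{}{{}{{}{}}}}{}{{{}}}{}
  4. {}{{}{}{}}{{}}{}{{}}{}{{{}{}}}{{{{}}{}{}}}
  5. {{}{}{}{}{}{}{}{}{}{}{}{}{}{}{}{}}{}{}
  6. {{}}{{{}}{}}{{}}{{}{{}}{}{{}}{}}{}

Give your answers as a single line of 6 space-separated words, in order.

String 1 '{{{}}{}}{}{{}{}{{}}{}{{}}{}}{{}{}{{}{}{}}}': depth seq [1 2 3 2 1 2 1 0 1 0 1 2 1 2 1 2 3 2 1 2 1 2 3 2 1 2 1 0 1 2 1 2 1 2 3 2 3 2 3 2 1 0]
  -> pairs=21 depth=3 groups=4 -> no
String 2 '{{}{}}{{}{{}}{}{}}{}{{}{{}{}}{{}{}}}': depth seq [1 2 1 2 1 0 1 2 1 2 3 2 1 2 1 2 1 0 1 0 1 2 1 2 3 2 3 2 1 2 3 2 3 2 1 0]
  -> pairs=18 depth=3 groups=4 -> no
String 3 '{{}{}{}{}{}{}{{}{{}{}}}}{}{{{}}}{}': depth seq [1 2 1 2 1 2 1 2 1 2 1 2 1 2 3 2 3 4 3 4 3 2 1 0 1 0 1 2 3 2 1 0 1 0]
  -> pairs=17 depth=4 groups=4 -> no
String 4 '{}{{}{}{}}{{}}{}{{}}{}{{{}{}}}{{{{}}{}{}}}': depth seq [1 0 1 2 1 2 1 2 1 0 1 2 1 0 1 0 1 2 1 0 1 0 1 2 3 2 3 2 1 0 1 2 3 4 3 2 3 2 3 2 1 0]
  -> pairs=21 depth=4 groups=8 -> no
String 5 '{{}{}{}{}{}{}{}{}{}{}{}{}{}{}{}{}}{}{}': depth seq [1 2 1 2 1 2 1 2 1 2 1 2 1 2 1 2 1 2 1 2 1 2 1 2 1 2 1 2 1 2 1 2 1 0 1 0 1 0]
  -> pairs=19 depth=2 groups=3 -> yes
String 6 '{{}}{{{}}{}}{{}}{{}{{}}{}{{}}{}}{}': depth seq [1 2 1 0 1 2 3 2 1 2 1 0 1 2 1 0 1 2 1 2 3 2 1 2 1 2 3 2 1 2 1 0 1 0]
  -> pairs=17 depth=3 groups=5 -> no

Answer: no no no no yes no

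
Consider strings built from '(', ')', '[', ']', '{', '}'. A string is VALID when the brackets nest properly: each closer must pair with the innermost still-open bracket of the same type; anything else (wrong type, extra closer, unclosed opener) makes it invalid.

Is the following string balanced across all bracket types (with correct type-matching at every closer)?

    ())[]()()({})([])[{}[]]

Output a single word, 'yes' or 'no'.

Answer: no

Derivation:
pos 0: push '('; stack = (
pos 1: ')' matches '('; pop; stack = (empty)
pos 2: saw closer ')' but stack is empty → INVALID
Verdict: unmatched closer ')' at position 2 → no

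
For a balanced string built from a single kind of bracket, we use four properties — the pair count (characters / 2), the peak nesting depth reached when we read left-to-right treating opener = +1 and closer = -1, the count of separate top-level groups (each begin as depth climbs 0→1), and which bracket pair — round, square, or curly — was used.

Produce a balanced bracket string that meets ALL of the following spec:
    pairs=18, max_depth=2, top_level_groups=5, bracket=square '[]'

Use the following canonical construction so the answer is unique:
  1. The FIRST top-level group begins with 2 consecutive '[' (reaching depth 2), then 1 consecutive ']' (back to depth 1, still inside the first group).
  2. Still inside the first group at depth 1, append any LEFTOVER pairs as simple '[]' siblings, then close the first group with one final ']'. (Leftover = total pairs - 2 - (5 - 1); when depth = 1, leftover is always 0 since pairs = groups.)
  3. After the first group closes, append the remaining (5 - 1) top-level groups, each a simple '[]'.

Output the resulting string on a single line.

Answer: [[][][][][][][][][][][][][]][][][][]

Derivation:
Spec: pairs=18 depth=2 groups=5
Leftover pairs = 18 - 2 - (5-1) = 12
First group: deep chain of depth 2 + 12 sibling pairs
Remaining 4 groups: simple '[]' each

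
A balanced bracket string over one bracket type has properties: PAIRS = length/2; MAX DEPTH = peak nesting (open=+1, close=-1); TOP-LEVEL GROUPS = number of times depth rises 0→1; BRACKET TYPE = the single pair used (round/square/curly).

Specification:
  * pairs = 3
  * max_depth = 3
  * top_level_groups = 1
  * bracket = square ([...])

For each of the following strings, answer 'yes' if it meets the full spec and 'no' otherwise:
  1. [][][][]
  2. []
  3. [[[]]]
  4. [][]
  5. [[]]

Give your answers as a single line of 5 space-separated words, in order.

Answer: no no yes no no

Derivation:
String 1 '[][][][]': depth seq [1 0 1 0 1 0 1 0]
  -> pairs=4 depth=1 groups=4 -> no
String 2 '[]': depth seq [1 0]
  -> pairs=1 depth=1 groups=1 -> no
String 3 '[[[]]]': depth seq [1 2 3 2 1 0]
  -> pairs=3 depth=3 groups=1 -> yes
String 4 '[][]': depth seq [1 0 1 0]
  -> pairs=2 depth=1 groups=2 -> no
String 5 '[[]]': depth seq [1 2 1 0]
  -> pairs=2 depth=2 groups=1 -> no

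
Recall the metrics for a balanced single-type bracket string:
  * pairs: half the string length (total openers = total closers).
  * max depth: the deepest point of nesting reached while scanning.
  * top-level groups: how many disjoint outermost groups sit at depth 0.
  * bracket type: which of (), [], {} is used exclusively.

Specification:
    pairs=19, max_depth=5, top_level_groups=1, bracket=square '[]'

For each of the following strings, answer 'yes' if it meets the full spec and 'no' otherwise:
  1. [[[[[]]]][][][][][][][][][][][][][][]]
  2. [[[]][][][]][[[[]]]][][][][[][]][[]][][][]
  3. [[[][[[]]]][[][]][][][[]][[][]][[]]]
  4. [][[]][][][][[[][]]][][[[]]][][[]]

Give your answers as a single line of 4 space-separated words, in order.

String 1 '[[[[[]]]][][][][][][][][][][][][][][]]': depth seq [1 2 3 4 5 4 3 2 1 2 1 2 1 2 1 2 1 2 1 2 1 2 1 2 1 2 1 2 1 2 1 2 1 2 1 2 1 0]
  -> pairs=19 depth=5 groups=1 -> yes
String 2 '[[[]][][][]][[[[]]]][][][][[][]][[]][][][]': depth seq [1 2 3 2 1 2 1 2 1 2 1 0 1 2 3 4 3 2 1 0 1 0 1 0 1 0 1 2 1 2 1 0 1 2 1 0 1 0 1 0 1 0]
  -> pairs=21 depth=4 groups=10 -> no
String 3 '[[[][[[]]]][[][]][][][[]][[][]][[]]]': depth seq [1 2 3 2 3 4 5 4 3 2 1 2 3 2 3 2 1 2 1 2 1 2 3 2 1 2 3 2 3 2 1 2 3 2 1 0]
  -> pairs=18 depth=5 groups=1 -> no
String 4 '[][[]][][][][[[][]]][][[[]]][][[]]': depth seq [1 0 1 2 1 0 1 0 1 0 1 0 1 2 3 2 3 2 1 0 1 0 1 2 3 2 1 0 1 0 1 2 1 0]
  -> pairs=17 depth=3 groups=10 -> no

Answer: yes no no no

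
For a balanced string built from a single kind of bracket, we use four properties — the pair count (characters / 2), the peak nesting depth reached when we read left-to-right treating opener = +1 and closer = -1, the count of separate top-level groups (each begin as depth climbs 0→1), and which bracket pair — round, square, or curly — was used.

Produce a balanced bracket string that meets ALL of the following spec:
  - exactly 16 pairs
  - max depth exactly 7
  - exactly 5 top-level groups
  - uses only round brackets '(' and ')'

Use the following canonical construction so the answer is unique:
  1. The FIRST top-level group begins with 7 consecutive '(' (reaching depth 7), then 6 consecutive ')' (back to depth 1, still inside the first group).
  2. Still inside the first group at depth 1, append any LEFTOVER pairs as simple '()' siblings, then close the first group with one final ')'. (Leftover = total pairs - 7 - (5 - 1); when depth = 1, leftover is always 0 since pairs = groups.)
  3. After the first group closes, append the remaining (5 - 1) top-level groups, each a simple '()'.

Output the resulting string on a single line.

Spec: pairs=16 depth=7 groups=5
Leftover pairs = 16 - 7 - (5-1) = 5
First group: deep chain of depth 7 + 5 sibling pairs
Remaining 4 groups: simple '()' each

Answer: ((((((())))))()()()()())()()()()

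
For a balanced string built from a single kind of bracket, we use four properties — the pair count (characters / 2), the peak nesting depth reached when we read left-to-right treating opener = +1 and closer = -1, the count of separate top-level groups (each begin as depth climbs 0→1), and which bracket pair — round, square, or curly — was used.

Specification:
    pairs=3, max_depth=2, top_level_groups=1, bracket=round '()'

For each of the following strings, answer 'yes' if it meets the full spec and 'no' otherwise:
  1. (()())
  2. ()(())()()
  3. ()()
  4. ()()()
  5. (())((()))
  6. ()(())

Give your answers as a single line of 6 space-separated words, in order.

String 1 '(()())': depth seq [1 2 1 2 1 0]
  -> pairs=3 depth=2 groups=1 -> yes
String 2 '()(())()()': depth seq [1 0 1 2 1 0 1 0 1 0]
  -> pairs=5 depth=2 groups=4 -> no
String 3 '()()': depth seq [1 0 1 0]
  -> pairs=2 depth=1 groups=2 -> no
String 4 '()()()': depth seq [1 0 1 0 1 0]
  -> pairs=3 depth=1 groups=3 -> no
String 5 '(())((()))': depth seq [1 2 1 0 1 2 3 2 1 0]
  -> pairs=5 depth=3 groups=2 -> no
String 6 '()(())': depth seq [1 0 1 2 1 0]
  -> pairs=3 depth=2 groups=2 -> no

Answer: yes no no no no no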